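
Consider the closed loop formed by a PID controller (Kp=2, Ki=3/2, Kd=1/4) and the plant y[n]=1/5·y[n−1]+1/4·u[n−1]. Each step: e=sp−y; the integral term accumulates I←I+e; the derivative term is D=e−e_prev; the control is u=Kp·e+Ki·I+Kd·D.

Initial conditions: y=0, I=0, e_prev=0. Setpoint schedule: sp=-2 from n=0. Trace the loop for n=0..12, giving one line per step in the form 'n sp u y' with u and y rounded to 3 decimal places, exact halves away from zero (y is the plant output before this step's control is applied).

(exact arithmetic carried between steps; '≈' marks a value shown rounded to 6 d.p. or computed from one; I and e_prev carry over from the previous line; the table rounds u and y to 3 d.p., halves away from zero)
n=0: y=0, sp=-2, e=sp−y=-2; I=-2, D=e−e_prev=-2; u=2·(-2)+3/2·(-2)+1/4·(-2)=-7.5; next y=1/5·0+1/4·(-7.5)=-1.875
n=1: y=-1.875, sp=-2, e=sp−y=-0.125; I=-2.125, D=e−e_prev=1.875; u=2·(-0.125)+3/2·(-2.125)+1/4·1.875=-2.96875; next y=1/5·(-1.875)+1/4·(-2.96875)≈-1.117188
n=2: y≈-1.117188, sp=-2, e=sp−y≈-0.882813; I≈-3.007813, D=e−e_prev≈-0.757813; u=2·(-0.882813)+3/2·(-3.007813)+1/4·(-0.757813)≈-6.466797; next y=1/5·(-1.117188)+1/4·(-6.466797)≈-1.840137
n=3: y≈-1.840137, sp=-2, e=sp−y≈-0.159863; I≈-3.167676, D=e−e_prev≈0.722949; u=2·(-0.159863)+3/2·(-3.167676)+1/4·0.722949≈-4.890503; next y=1/5·(-1.840137)+1/4·(-4.890503)≈-1.590653
n=4: y≈-1.590653, sp=-2, e=sp−y≈-0.409347; I≈-3.577023, D=e−e_prev≈-0.249484; u=2·(-0.409347)+3/2·(-3.577023)+1/4·(-0.249484)≈-6.246599; next y=1/5·(-1.590653)+1/4·(-6.246599)≈-1.879780
n=5: y≈-1.879780, sp=-2, e=sp−y≈-0.120220; I≈-3.697242, D=e−e_prev≈0.289127; u=2·(-0.120220)+3/2·(-3.697242)+1/4·0.289127≈-5.714021; next y=1/5·(-1.879780)+1/4·(-5.714021)≈-1.804461
n=6: y≈-1.804461, sp=-2, e=sp−y≈-0.195539; I≈-3.892781, D=e−e_prev≈-0.075319; u=2·(-0.195539)+3/2·(-3.892781)+1/4·(-0.075319)≈-6.249079; next y=1/5·(-1.804461)+1/4·(-6.249079)≈-1.923162
n=7: y≈-1.923162, sp=-2, e=sp−y≈-0.076838; I≈-3.969619, D=e−e_prev≈0.118701; u=2·(-0.076838)+3/2·(-3.969619)+1/4·0.118701≈-6.078430; next y=1/5·(-1.923162)+1/4·(-6.078430)≈-1.904240
n=8: y≈-1.904240, sp=-2, e=sp−y≈-0.095760; I≈-4.065379, D=e−e_prev≈-0.018922; u=2·(-0.095760)+3/2·(-4.065379)+1/4·(-0.018922)≈-6.294320; next y=1/5·(-1.904240)+1/4·(-6.294320)≈-1.954428
n=9: y≈-1.954428, sp=-2, e=sp−y≈-0.045572; I≈-4.110951, D=e−e_prev≈0.050188; u=2·(-0.045572)+3/2·(-4.110951)+1/4·0.050188≈-6.245024; next y=1/5·(-1.954428)+1/4·(-6.245024)≈-1.952142
n=10: y≈-1.952142, sp=-2, e=sp−y≈-0.047858; I≈-4.158810, D=e−e_prev≈-0.002286; u=2·(-0.047858)+3/2·(-4.158810)+1/4·(-0.002286)≈-6.334503; next y=1/5·(-1.952142)+1/4·(-6.334503)≈-1.974054
n=11: y≈-1.974054, sp=-2, e=sp−y≈-0.025946; I≈-4.184756, D=e−e_prev≈0.021912; u=2·(-0.025946)+3/2·(-4.184756)+1/4·0.021912≈-6.323547; next y=1/5·(-1.974054)+1/4·(-6.323547)≈-1.975698
n=12: y≈-1.975698, sp=-2, e=sp−y≈-0.024302; I≈-4.209058, D=e−e_prev≈0.001644; u=2·(-0.024302)+3/2·(-4.209058)+1/4·0.001644≈-6.361781; next y=1/5·(-1.975698)+1/4·(-6.361781)≈-1.985585

0 -2 -7.500 0.000
1 -2 -2.969 -1.875
2 -2 -6.467 -1.117
3 -2 -4.891 -1.840
4 -2 -6.247 -1.591
5 -2 -5.714 -1.880
6 -2 -6.249 -1.804
7 -2 -6.078 -1.923
8 -2 -6.294 -1.904
9 -2 -6.245 -1.954
10 -2 -6.335 -1.952
11 -2 -6.324 -1.974
12 -2 -6.362 -1.976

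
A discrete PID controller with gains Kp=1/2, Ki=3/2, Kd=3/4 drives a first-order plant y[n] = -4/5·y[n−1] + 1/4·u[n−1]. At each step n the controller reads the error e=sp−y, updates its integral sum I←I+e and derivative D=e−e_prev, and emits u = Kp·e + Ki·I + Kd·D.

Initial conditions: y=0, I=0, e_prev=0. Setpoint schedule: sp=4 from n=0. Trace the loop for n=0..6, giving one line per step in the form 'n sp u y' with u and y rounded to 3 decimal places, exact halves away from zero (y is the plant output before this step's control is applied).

(exact arithmetic carried between steps; '≈' marks a value shown rounded to 6 d.p. or computed from one; I and e_prev carry over from the previous line; the table rounds u and y to 3 d.p., halves away from zero)
n=0: y=0, sp=4, e=sp−y=4; I=4, D=e−e_prev=4; u=1/2·4+3/2·4+3/4·4=11; next y=-4/5·0+1/4·11=2.75
n=1: y=2.75, sp=4, e=sp−y=1.25; I=5.25, D=e−e_prev=-2.75; u=1/2·1.25+3/2·5.25+3/4·(-2.75)=6.4375; next y=-4/5·2.75+1/4·6.4375=-0.590625
n=2: y=-0.590625, sp=4, e=sp−y=4.590625; I=9.840625, D=e−e_prev=3.340625; u=1/2·4.590625+3/2·9.840625+3/4·3.340625≈19.561719; next y=-4/5·(-0.590625)+1/4·19.561719≈5.362930
n=3: y≈5.362930, sp=4, e=sp−y≈-1.362930; I≈8.477695, D=e−e_prev≈-5.953555; u=1/2·(-1.362930)+3/2·8.477695+3/4·(-5.953555)≈7.569912; next y=-4/5·5.362930+1/4·7.569912≈-2.397866
n=4: y≈-2.397866, sp=4, e=sp−y≈6.397866; I≈14.875561, D=e−e_prev≈7.760795; u=1/2·6.397866+3/2·14.875561+3/4·7.760795≈31.332871; next y=-4/5·(-2.397866)+1/4·31.332871≈9.751510
n=5: y≈9.751510, sp=4, e=sp−y≈-5.751510; I≈9.124051, D=e−e_prev≈-12.149376; u=1/2·(-5.751510)+3/2·9.124051+3/4·(-12.149376)≈1.698289; next y=-4/5·9.751510+1/4·1.698289≈-7.376636
n=6: y≈-7.376636, sp=4, e=sp−y≈11.376636; I≈20.500687, D=e−e_prev≈17.128146; u=1/2·11.376636+3/2·20.500687+3/4·17.128146≈49.285458; next y=-4/5·(-7.376636)+1/4·49.285458≈18.222673

0 4 11.000 0.000
1 4 6.438 2.750
2 4 19.562 -0.591
3 4 7.570 5.363
4 4 31.333 -2.398
5 4 1.698 9.752
6 4 49.285 -7.377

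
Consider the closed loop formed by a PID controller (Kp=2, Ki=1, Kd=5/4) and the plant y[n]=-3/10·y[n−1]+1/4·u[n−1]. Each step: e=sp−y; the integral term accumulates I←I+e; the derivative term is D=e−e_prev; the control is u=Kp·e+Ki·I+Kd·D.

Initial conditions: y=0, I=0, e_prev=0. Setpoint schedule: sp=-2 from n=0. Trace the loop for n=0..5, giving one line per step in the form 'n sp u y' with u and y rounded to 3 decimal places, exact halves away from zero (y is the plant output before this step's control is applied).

(exact arithmetic carried between steps; '≈' marks a value shown rounded to 6 d.p. or computed from one; I and e_prev carry over from the previous line; the table rounds u and y to 3 d.p., halves away from zero)
n=0: y=0, sp=-2, e=sp−y=-2; I=-2, D=e−e_prev=-2; u=2·(-2)+1·(-2)+5/4·(-2)=-8.5; next y=-3/10·0+1/4·(-8.5)=-2.125
n=1: y=-2.125, sp=-2, e=sp−y=0.125; I=-1.875, D=e−e_prev=2.125; u=2·0.125+1·(-1.875)+5/4·2.125=1.03125; next y=-3/10·(-2.125)+1/4·1.03125≈0.895313
n=2: y≈0.895313, sp=-2, e=sp−y≈-2.895313; I≈-4.770313, D=e−e_prev≈-3.020313; u=2·(-2.895313)+1·(-4.770313)+5/4·(-3.020313)≈-14.336328; next y=-3/10·0.895313+1/4·(-14.336328)≈-3.852676
n=3: y≈-3.852676, sp=-2, e=sp−y≈1.852676; I≈-2.917637, D=e−e_prev≈4.747988; u=2·1.852676+1·(-2.917637)+5/4·4.747988≈6.722700; next y=-3/10·(-3.852676)+1/4·6.722700≈2.836478
n=4: y≈2.836478, sp=-2, e=sp−y≈-4.836478; I≈-7.754115, D=e−e_prev≈-6.689154; u=2·(-4.836478)+1·(-7.754115)+5/4·(-6.689154)≈-25.788512; next y=-3/10·2.836478+1/4·(-25.788512)≈-7.298071
n=5: y≈-7.298071, sp=-2, e=sp−y≈5.298071; I≈-2.456043, D=e−e_prev≈10.134549; u=2·5.298071+1·(-2.456043)+5/4·10.134549≈20.808286; next y=-3/10·(-7.298071)+1/4·20.808286≈7.391493

0 -2 -8.500 0.000
1 -2 1.031 -2.125
2 -2 -14.336 0.895
3 -2 6.723 -3.853
4 -2 -25.789 2.836
5 -2 20.808 -7.298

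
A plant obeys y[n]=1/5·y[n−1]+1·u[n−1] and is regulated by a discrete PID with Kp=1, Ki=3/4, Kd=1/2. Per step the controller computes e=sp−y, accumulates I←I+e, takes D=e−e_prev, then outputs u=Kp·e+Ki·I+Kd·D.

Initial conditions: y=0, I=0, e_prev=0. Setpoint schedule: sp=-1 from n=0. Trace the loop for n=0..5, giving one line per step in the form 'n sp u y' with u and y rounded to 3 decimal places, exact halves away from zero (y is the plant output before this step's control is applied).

(exact arithmetic carried between steps; '≈' marks a value shown rounded to 6 d.p. or computed from one; I and e_prev carry over from the previous line; the table rounds u and y to 3 d.p., halves away from zero)
n=0: y=0, sp=-1, e=sp−y=-1; I=-1, D=e−e_prev=-1; u=1·(-1)+3/4·(-1)+1/2·(-1)=-2.25; next y=1/5·0+1·(-2.25)=-2.25
n=1: y=-2.25, sp=-1, e=sp−y=1.25; I=0.25, D=e−e_prev=2.25; u=1·1.25+3/4·0.25+1/2·2.25=2.5625; next y=1/5·(-2.25)+1·2.5625=2.1125
n=2: y=2.1125, sp=-1, e=sp−y=-3.1125; I=-2.8625, D=e−e_prev=-4.3625; u=1·(-3.1125)+3/4·(-2.8625)+1/2·(-4.3625)=-7.440625; next y=1/5·2.1125+1·(-7.440625)=-7.018125
n=3: y=-7.018125, sp=-1, e=sp−y=6.018125; I=3.155625, D=e−e_prev=9.130625; u=1·6.018125+3/4·3.155625+1/2·9.130625≈12.950156; next y=1/5·(-7.018125)+1·12.950156≈11.546531
n=4: y≈11.546531, sp=-1, e=sp−y≈-12.546531; I≈-9.390906, D=e−e_prev≈-18.564656; u=1·(-12.546531)+3/4·(-9.390906)+1/2·(-18.564656)≈-28.872039; next y=1/5·11.546531+1·(-28.872039)≈-26.562733
n=5: y≈-26.562733, sp=-1, e=sp−y≈25.562733; I≈16.171827, D=e−e_prev≈38.109264; u=1·25.562733+3/4·16.171827+1/2·38.109264≈56.746235; next y=1/5·(-26.562733)+1·56.746235≈51.433688

0 -1 -2.250 0.000
1 -1 2.563 -2.250
2 -1 -7.441 2.113
3 -1 12.950 -7.018
4 -1 -28.872 11.547
5 -1 56.746 -26.563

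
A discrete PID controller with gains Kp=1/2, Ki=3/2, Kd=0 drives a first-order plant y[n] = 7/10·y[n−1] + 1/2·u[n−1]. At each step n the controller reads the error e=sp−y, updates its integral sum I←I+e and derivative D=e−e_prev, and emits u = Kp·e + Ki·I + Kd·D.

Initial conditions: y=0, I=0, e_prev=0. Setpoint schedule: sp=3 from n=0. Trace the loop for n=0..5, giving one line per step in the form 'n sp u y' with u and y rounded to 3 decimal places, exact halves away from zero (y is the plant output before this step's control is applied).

(exact arithmetic carried between steps; '≈' marks a value shown rounded to 6 d.p. or computed from one; I and e_prev carry over from the previous line; the table rounds u and y to 3 d.p., halves away from zero)
n=0: y=0, sp=3, e=sp−y=3; I=3, D=e−e_prev=3; u=1/2·3+3/2·3+0·3=6; next y=7/10·0+1/2·6=3
n=1: y=3, sp=3, e=sp−y=0; I=3, D=e−e_prev=-3; u=1/2·0+3/2·3+0·(-3)=4.5; next y=7/10·3+1/2·4.5=4.35
n=2: y=4.35, sp=3, e=sp−y=-1.35; I=1.65, D=e−e_prev=-1.35; u=1/2·(-1.35)+3/2·1.65+0·(-1.35)=1.8; next y=7/10·4.35+1/2·1.8=3.945
n=3: y=3.945, sp=3, e=sp−y=-0.945; I=0.705, D=e−e_prev=0.405; u=1/2·(-0.945)+3/2·0.705+0·0.405=0.585; next y=7/10·3.945+1/2·0.585=3.054
n=4: y=3.054, sp=3, e=sp−y=-0.054; I=0.651, D=e−e_prev=0.891; u=1/2·(-0.054)+3/2·0.651+0·0.891=0.9495; next y=7/10·3.054+1/2·0.9495=2.61255
n=5: y=2.61255, sp=3, e=sp−y=0.38745; I=1.03845, D=e−e_prev=0.44145; u=1/2·0.38745+3/2·1.03845+0·0.44145=1.7514; next y=7/10·2.61255+1/2·1.7514=2.704485

0 3 6.000 0.000
1 3 4.500 3.000
2 3 1.800 4.350
3 3 0.585 3.945
4 3 0.950 3.054
5 3 1.751 2.613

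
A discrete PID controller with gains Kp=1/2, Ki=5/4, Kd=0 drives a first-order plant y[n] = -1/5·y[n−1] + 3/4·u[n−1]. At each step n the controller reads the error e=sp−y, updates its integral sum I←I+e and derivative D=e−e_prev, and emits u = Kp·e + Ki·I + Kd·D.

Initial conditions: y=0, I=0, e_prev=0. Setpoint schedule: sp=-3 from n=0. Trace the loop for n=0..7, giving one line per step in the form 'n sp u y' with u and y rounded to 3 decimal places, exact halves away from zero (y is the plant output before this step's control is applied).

(exact arithmetic carried between steps; '≈' marks a value shown rounded to 6 d.p. or computed from one; I and e_prev carry over from the previous line; the table rounds u and y to 3 d.p., halves away from zero)
n=0: y=0, sp=-3, e=sp−y=-3; I=-3, D=e−e_prev=-3; u=1/2·(-3)+5/4·(-3)+0·(-3)=-5.25; next y=-1/5·0+3/4·(-5.25)=-3.9375
n=1: y=-3.9375, sp=-3, e=sp−y=0.9375; I=-2.0625, D=e−e_prev=3.9375; u=1/2·0.9375+5/4·(-2.0625)+0·3.9375=-2.109375; next y=-1/5·(-3.9375)+3/4·(-2.109375)≈-0.794531
n=2: y≈-0.794531, sp=-3, e=sp−y≈-2.205469; I≈-4.267969, D=e−e_prev≈-3.142969; u=1/2·(-2.205469)+5/4·(-4.267969)+0·(-3.142969)≈-6.437695; next y=-1/5·(-0.794531)+3/4·(-6.437695)≈-4.669365
n=3: y≈-4.669365, sp=-3, e=sp−y≈1.669365; I≈-2.598604, D=e−e_prev≈3.874834; u=1/2·1.669365+5/4·(-2.598604)+0·3.874834≈-2.413572; next y=-1/5·(-4.669365)+3/4·(-2.413572)≈-0.876306
n=4: y≈-0.876306, sp=-3, e=sp−y≈-2.123694; I≈-4.722298, D=e−e_prev≈-3.793059; u=1/2·(-2.123694)+5/4·(-4.722298)+0·(-3.793059)≈-6.964719; next y=-1/5·(-0.876306)+3/4·(-6.964719)≈-5.048278
n=5: y≈-5.048278, sp=-3, e=sp−y≈2.048278; I≈-2.674019, D=e−e_prev≈4.171973; u=1/2·2.048278+5/4·(-2.674019)+0·4.171973≈-2.318385; next y=-1/5·(-5.048278)+3/4·(-2.318385)≈-0.729133
n=6: y≈-0.729133, sp=-3, e=sp−y≈-2.270867; I≈-4.944886, D=e−e_prev≈-4.319145; u=1/2·(-2.270867)+5/4·(-4.944886)+0·(-4.319145)≈-7.316541; next y=-1/5·(-0.729133)+3/4·(-7.316541)≈-5.341579
n=7: y≈-5.341579, sp=-3, e=sp−y≈2.341579; I≈-2.603307, D=e−e_prev≈4.612446; u=1/2·2.341579+5/4·(-2.603307)+0·4.612446≈-2.083344; next y=-1/5·(-5.341579)+3/4·(-2.083344)≈-0.494192

0 -3 -5.250 0.000
1 -3 -2.109 -3.938
2 -3 -6.438 -0.795
3 -3 -2.414 -4.669
4 -3 -6.965 -0.876
5 -3 -2.318 -5.048
6 -3 -7.317 -0.729
7 -3 -2.083 -5.342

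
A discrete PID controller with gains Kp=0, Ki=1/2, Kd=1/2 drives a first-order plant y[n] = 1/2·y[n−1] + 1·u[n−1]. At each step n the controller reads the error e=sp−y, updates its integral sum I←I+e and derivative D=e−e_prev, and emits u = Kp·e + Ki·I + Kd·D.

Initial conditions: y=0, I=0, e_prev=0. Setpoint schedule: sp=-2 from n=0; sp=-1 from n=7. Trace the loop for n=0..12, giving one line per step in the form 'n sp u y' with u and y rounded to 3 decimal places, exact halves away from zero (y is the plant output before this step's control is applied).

0 -2 -2.000 0.000
1 -2 0.000 -2.000
2 -2 -2.000 -1.000
3 -2 -0.500 -2.500
4 -2 -1.750 -1.750
5 -2 -0.625 -2.625
6 -2 -1.438 -1.938
7 -1 0.344 -2.406
8 -1 -1.234 -0.859
9 -1 0.273 -1.664
10 -1 -0.902 -0.559
11 -1 0.053 -1.182
12 -1 -0.812 -0.538

(exact arithmetic carried between steps; '≈' marks a value shown rounded to 6 d.p. or computed from one; I and e_prev carry over from the previous line; the table rounds u and y to 3 d.p., halves away from zero)
n=0: y=0, sp=-2, e=sp−y=-2; I=-2, D=e−e_prev=-2; u=0·(-2)+1/2·(-2)+1/2·(-2)=-2; next y=1/2·0+1·(-2)=-2
n=1: y=-2, sp=-2, e=sp−y=0; I=-2, D=e−e_prev=2; u=0·0+1/2·(-2)+1/2·2=0; next y=1/2·(-2)+1·0=-1
n=2: y=-1, sp=-2, e=sp−y=-1; I=-3, D=e−e_prev=-1; u=0·(-1)+1/2·(-3)+1/2·(-1)=-2; next y=1/2·(-1)+1·(-2)=-2.5
n=3: y=-2.5, sp=-2, e=sp−y=0.5; I=-2.5, D=e−e_prev=1.5; u=0·0.5+1/2·(-2.5)+1/2·1.5=-0.5; next y=1/2·(-2.5)+1·(-0.5)=-1.75
n=4: y=-1.75, sp=-2, e=sp−y=-0.25; I=-2.75, D=e−e_prev=-0.75; u=0·(-0.25)+1/2·(-2.75)+1/2·(-0.75)=-1.75; next y=1/2·(-1.75)+1·(-1.75)=-2.625
n=5: y=-2.625, sp=-2, e=sp−y=0.625; I=-2.125, D=e−e_prev=0.875; u=0·0.625+1/2·(-2.125)+1/2·0.875=-0.625; next y=1/2·(-2.625)+1·(-0.625)=-1.9375
n=6: y=-1.9375, sp=-2, e=sp−y=-0.0625; I=-2.1875, D=e−e_prev=-0.6875; u=0·(-0.0625)+1/2·(-2.1875)+1/2·(-0.6875)=-1.4375; next y=1/2·(-1.9375)+1·(-1.4375)=-2.40625
n=7: y=-2.40625, sp=-1, e=sp−y=1.40625; I=-0.78125, D=e−e_prev=1.46875; u=0·1.40625+1/2·(-0.78125)+1/2·1.46875=0.34375; next y=1/2·(-2.40625)+1·0.34375=-0.859375
n=8: y=-0.859375, sp=-1, e=sp−y=-0.140625; I=-0.921875, D=e−e_prev=-1.546875; u=0·(-0.140625)+1/2·(-0.921875)+1/2·(-1.546875)=-1.234375; next y=1/2·(-0.859375)+1·(-1.234375)≈-1.664063
n=9: y≈-1.664063, sp=-1, e=sp−y≈0.664063; I≈-0.257813, D=e−e_prev≈0.804688; u=0·0.664063+1/2·(-0.257813)+1/2·0.804688≈0.273438; next y=1/2·(-1.664063)+1·0.273438≈-0.558594
n=10: y≈-0.558594, sp=-1, e=sp−y≈-0.441406; I≈-0.699219, D=e−e_prev≈-1.105469; u=0·(-0.441406)+1/2·(-0.699219)+1/2·(-1.105469)≈-0.902344; next y=1/2·(-0.558594)+1·(-0.902344)≈-1.181641
n=11: y≈-1.181641, sp=-1, e=sp−y≈0.181641; I≈-0.517578, D=e−e_prev≈0.623047; u=0·0.181641+1/2·(-0.517578)+1/2·0.623047≈0.052734; next y=1/2·(-1.181641)+1·0.052734≈-0.538086
n=12: y≈-0.538086, sp=-1, e=sp−y≈-0.461914; I≈-0.979492, D=e−e_prev≈-0.643555; u=0·(-0.461914)+1/2·(-0.979492)+1/2·(-0.643555)≈-0.811523; next y=1/2·(-0.538086)+1·(-0.811523)≈-1.080566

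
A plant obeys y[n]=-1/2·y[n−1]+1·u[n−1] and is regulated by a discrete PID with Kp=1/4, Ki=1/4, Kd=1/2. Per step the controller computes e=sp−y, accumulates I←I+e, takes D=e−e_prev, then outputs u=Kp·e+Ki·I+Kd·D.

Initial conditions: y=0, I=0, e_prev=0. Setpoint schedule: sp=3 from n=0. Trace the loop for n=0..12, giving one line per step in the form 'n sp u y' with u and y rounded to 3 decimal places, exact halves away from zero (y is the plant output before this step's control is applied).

0 3 3.000 0.000
1 3 -0.750 3.000
2 3 6.000 -2.250
3 3 -4.688 7.125
4 3 14.344 -8.250
5 3 -17.250 18.469
6 3 37.195 -26.484
7 3 -54.832 50.438
8 3 102.258 -80.051
9 3 -164.558 142.283
10 3 289.771 -235.699
11 3 -482.865 407.621
12 3 831.936 -686.676

(exact arithmetic carried between steps; '≈' marks a value shown rounded to 6 d.p. or computed from one; I and e_prev carry over from the previous line; the table rounds u and y to 3 d.p., halves away from zero)
n=0: y=0, sp=3, e=sp−y=3; I=3, D=e−e_prev=3; u=1/4·3+1/4·3+1/2·3=3; next y=-1/2·0+1·3=3
n=1: y=3, sp=3, e=sp−y=0; I=3, D=e−e_prev=-3; u=1/4·0+1/4·3+1/2·(-3)=-0.75; next y=-1/2·3+1·(-0.75)=-2.25
n=2: y=-2.25, sp=3, e=sp−y=5.25; I=8.25, D=e−e_prev=5.25; u=1/4·5.25+1/4·8.25+1/2·5.25=6; next y=-1/2·(-2.25)+1·6=7.125
n=3: y=7.125, sp=3, e=sp−y=-4.125; I=4.125, D=e−e_prev=-9.375; u=1/4·(-4.125)+1/4·4.125+1/2·(-9.375)=-4.6875; next y=-1/2·7.125+1·(-4.6875)=-8.25
n=4: y=-8.25, sp=3, e=sp−y=11.25; I=15.375, D=e−e_prev=15.375; u=1/4·11.25+1/4·15.375+1/2·15.375=14.34375; next y=-1/2·(-8.25)+1·14.34375=18.46875
n=5: y=18.46875, sp=3, e=sp−y=-15.46875; I=-0.09375, D=e−e_prev=-26.71875; u=1/4·(-15.46875)+1/4·(-0.09375)+1/2·(-26.71875)=-17.25; next y=-1/2·18.46875+1·(-17.25)=-26.484375
n=6: y=-26.484375, sp=3, e=sp−y=29.484375; I=29.390625, D=e−e_prev=44.953125; u=1/4·29.484375+1/4·29.390625+1/2·44.953125≈37.195313; next y=-1/2·(-26.484375)+1·37.195313≈50.4375
n=7: y=50.4375, sp=3, e=sp−y=-47.4375; I=-18.046875, D=e−e_prev=-76.921875; u=1/4·(-47.4375)+1/4·(-18.046875)+1/2·(-76.921875)≈-54.832031; next y=-1/2·50.4375+1·(-54.832031)≈-80.050781
n=8: y≈-80.050781, sp=3, e=sp−y≈83.050781; I≈65.003906, D=e−e_prev≈130.488281; u=1/4·83.050781+1/4·65.003906+1/2·130.488281≈102.257813; next y=-1/2·(-80.050781)+1·102.257813≈142.283203
n=9: y≈142.283203, sp=3, e=sp−y≈-139.283203; I≈-74.279297, D=e−e_prev≈-222.333984; u=1/4·(-139.283203)+1/4·(-74.279297)+1/2·(-222.333984)≈-164.557617; next y=-1/2·142.283203+1·(-164.557617)≈-235.699219
n=10: y≈-235.699219, sp=3, e=sp−y≈238.699219; I≈164.419922, D=e−e_prev≈377.982422; u=1/4·238.699219+1/4·164.419922+1/2·377.982422≈289.770996; next y=-1/2·(-235.699219)+1·289.770996≈407.620605
n=11: y≈407.620605, sp=3, e=sp−y≈-404.620605; I≈-240.200684, D=e−e_prev≈-643.319824; u=1/4·(-404.620605)+1/4·(-240.200684)+1/2·(-643.319824)≈-482.865234; next y=-1/2·407.620605+1·(-482.865234)≈-686.675537
n=12: y≈-686.675537, sp=3, e=sp−y≈689.675537; I≈449.474854, D=e−e_prev≈1094.296143; u=1/4·689.675537+1/4·449.474854+1/2·1094.296143≈831.935669; next y=-1/2·(-686.675537)+1·831.935669≈1175.273438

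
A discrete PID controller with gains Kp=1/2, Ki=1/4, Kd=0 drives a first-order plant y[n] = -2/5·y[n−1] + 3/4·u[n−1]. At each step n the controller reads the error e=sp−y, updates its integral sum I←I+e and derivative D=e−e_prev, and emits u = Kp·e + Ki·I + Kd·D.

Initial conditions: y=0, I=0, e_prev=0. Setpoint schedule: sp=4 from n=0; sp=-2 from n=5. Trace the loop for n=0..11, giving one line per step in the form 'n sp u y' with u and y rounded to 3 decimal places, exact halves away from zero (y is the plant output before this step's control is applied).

(exact arithmetic carried between steps; '≈' marks a value shown rounded to 6 d.p. or computed from one; I and e_prev carry over from the previous line; the table rounds u and y to 3 d.p., halves away from zero)
n=0: y=0, sp=4, e=sp−y=4; I=4, D=e−e_prev=4; u=1/2·4+1/4·4+0·4=3; next y=-2/5·0+3/4·3=2.25
n=1: y=2.25, sp=4, e=sp−y=1.75; I=5.75, D=e−e_prev=-2.25; u=1/2·1.75+1/4·5.75+0·(-2.25)=2.3125; next y=-2/5·2.25+3/4·2.3125=0.834375
n=2: y=0.834375, sp=4, e=sp−y=3.165625; I=8.915625, D=e−e_prev=1.415625; u=1/2·3.165625+1/4·8.915625+0·1.415625≈3.811719; next y=-2/5·0.834375+3/4·3.811719≈2.525039
n=3: y≈2.525039, sp=4, e=sp−y≈1.474961; I≈10.390586, D=e−e_prev≈-1.690664; u=1/2·1.474961+1/4·10.390586+0·(-1.690664)≈3.335127; next y=-2/5·2.525039+3/4·3.335127≈1.491330
n=4: y≈1.491330, sp=4, e=sp−y≈2.508670; I≈12.899256, D=e−e_prev≈1.033709; u=1/2·2.508670+1/4·12.899256+0·1.033709≈4.479149; next y=-2/5·1.491330+3/4·4.479149≈2.762830
n=5: y≈2.762830, sp=-2, e=sp−y≈-4.762830; I≈8.136426, D=e−e_prev≈-7.271501; u=1/2·(-4.762830)+1/4·8.136426+0·(-7.271501)≈-0.347309; next y=-2/5·2.762830+3/4·(-0.347309)≈-1.365613
n=6: y≈-1.365613, sp=-2, e=sp−y≈-0.634387; I≈7.502040, D=e−e_prev≈4.128444; u=1/2·(-0.634387)+1/4·7.502040+0·4.128444≈1.558317; next y=-2/5·(-1.365613)+3/4·1.558317≈1.714983
n=7: y≈1.714983, sp=-2, e=sp−y≈-3.714983; I≈3.787057, D=e−e_prev≈-3.080596; u=1/2·(-3.714983)+1/4·3.787057+0·(-3.080596)≈-0.910727; next y=-2/5·1.714983+3/4·(-0.910727)≈-1.369039
n=8: y≈-1.369039, sp=-2, e=sp−y≈-0.630961; I≈3.156095, D=e−e_prev≈3.084021; u=1/2·(-0.630961)+1/4·3.156095+0·3.084021≈0.473543; next y=-2/5·(-1.369039)+3/4·0.473543≈0.902773
n=9: y≈0.902773, sp=-2, e=sp−y≈-2.902773; I≈0.253323, D=e−e_prev≈-2.271811; u=1/2·(-2.902773)+1/4·0.253323+0·(-2.271811)≈-1.388056; next y=-2/5·0.902773+3/4·(-1.388056)≈-1.402151
n=10: y≈-1.402151, sp=-2, e=sp−y≈-0.597849; I≈-0.344526, D=e−e_prev≈2.304924; u=1/2·(-0.597849)+1/4·(-0.344526)+0·2.304924≈-0.385056; next y=-2/5·(-1.402151)+3/4·(-0.385056)≈0.272068
n=11: y≈0.272068, sp=-2, e=sp−y≈-2.272068; I≈-2.616595, D=e−e_prev≈-1.674219; u=1/2·(-2.272068)+1/4·(-2.616595)+0·(-1.674219)≈-1.790183; next y=-2/5·0.272068+3/4·(-1.790183)≈-1.451464

0 4 3.000 0.000
1 4 2.313 2.250
2 4 3.812 0.834
3 4 3.335 2.525
4 4 4.479 1.491
5 -2 -0.347 2.763
6 -2 1.558 -1.366
7 -2 -0.911 1.715
8 -2 0.474 -1.369
9 -2 -1.388 0.903
10 -2 -0.385 -1.402
11 -2 -1.790 0.272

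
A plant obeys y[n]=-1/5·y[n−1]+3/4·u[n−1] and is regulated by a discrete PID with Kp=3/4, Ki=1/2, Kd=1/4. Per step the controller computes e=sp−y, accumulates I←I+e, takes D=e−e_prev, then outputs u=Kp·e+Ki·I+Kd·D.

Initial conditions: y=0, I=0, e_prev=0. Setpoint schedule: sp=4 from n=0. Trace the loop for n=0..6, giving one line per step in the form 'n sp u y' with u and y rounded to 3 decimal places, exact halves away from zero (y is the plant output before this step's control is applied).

0 4 6.000 0.000
1 4 0.250 4.500
2 4 8.944 -0.713
3 4 -1.347 6.850
4 4 12.965 -2.381
5 4 -5.023 10.200
6 4 19.032 -5.807

(exact arithmetic carried between steps; '≈' marks a value shown rounded to 6 d.p. or computed from one; I and e_prev carry over from the previous line; the table rounds u and y to 3 d.p., halves away from zero)
n=0: y=0, sp=4, e=sp−y=4; I=4, D=e−e_prev=4; u=3/4·4+1/2·4+1/4·4=6; next y=-1/5·0+3/4·6=4.5
n=1: y=4.5, sp=4, e=sp−y=-0.5; I=3.5, D=e−e_prev=-4.5; u=3/4·(-0.5)+1/2·3.5+1/4·(-4.5)=0.25; next y=-1/5·4.5+3/4·0.25=-0.7125
n=2: y=-0.7125, sp=4, e=sp−y=4.7125; I=8.2125, D=e−e_prev=5.2125; u=3/4·4.7125+1/2·8.2125+1/4·5.2125=8.94375; next y=-1/5·(-0.7125)+3/4·8.94375≈6.850313
n=3: y≈6.850313, sp=4, e=sp−y≈-2.850313; I≈5.362188, D=e−e_prev≈-7.562813; u=3/4·(-2.850313)+1/2·5.362188+1/4·(-7.562813)≈-1.347344; next y=-1/5·6.850313+3/4·(-1.347344)≈-2.380570
n=4: y≈-2.380570, sp=4, e=sp−y≈6.380570; I≈11.742758, D=e−e_prev≈9.230883; u=3/4·6.380570+1/2·11.742758+1/4·9.230883≈12.964527; next y=-1/5·(-2.380570)+3/4·12.964527≈10.199510
n=5: y≈10.199510, sp=4, e=sp−y≈-6.199510; I≈5.543248, D=e−e_prev≈-12.580080; u=3/4·(-6.199510)+1/2·5.543248+1/4·(-12.580080)≈-5.023028; next y=-1/5·10.199510+3/4·(-5.023028)≈-5.807173
n=6: y≈-5.807173, sp=4, e=sp−y≈9.807173; I≈15.350421, D=e−e_prev≈16.006683; u=3/4·9.807173+1/2·15.350421+1/4·16.006683≈19.032261; next y=-1/5·(-5.807173)+3/4·19.032261≈15.435630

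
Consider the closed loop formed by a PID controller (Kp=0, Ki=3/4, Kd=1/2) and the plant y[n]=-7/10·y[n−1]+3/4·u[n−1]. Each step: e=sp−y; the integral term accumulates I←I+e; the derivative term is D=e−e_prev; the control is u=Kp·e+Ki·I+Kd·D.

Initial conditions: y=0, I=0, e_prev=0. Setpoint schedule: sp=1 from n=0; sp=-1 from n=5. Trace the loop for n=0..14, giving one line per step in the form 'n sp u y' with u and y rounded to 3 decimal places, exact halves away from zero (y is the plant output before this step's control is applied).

(exact arithmetic carried between steps; '≈' marks a value shown rounded to 6 d.p. or computed from one; I and e_prev carry over from the previous line; the table rounds u and y to 3 d.p., halves away from zero)
n=0: y=0, sp=1, e=sp−y=1; I=1, D=e−e_prev=1; u=0·1+3/4·1+1/2·1=1.25; next y=-7/10·0+3/4·1.25=0.9375
n=1: y=0.9375, sp=1, e=sp−y=0.0625; I=1.0625, D=e−e_prev=-0.9375; u=0·0.0625+3/4·1.0625+1/2·(-0.9375)=0.328125; next y=-7/10·0.9375+3/4·0.328125≈-0.410156
n=2: y≈-0.410156, sp=1, e=sp−y≈1.410156; I≈2.472656, D=e−e_prev≈1.347656; u=0·1.410156+3/4·2.472656+1/2·1.347656≈2.528320; next y=-7/10·(-0.410156)+3/4·2.528320≈2.183350
n=3: y≈2.183350, sp=1, e=sp−y≈-1.183350; I≈1.289307, D=e−e_prev≈-2.593506; u=0·(-1.183350)+3/4·1.289307+1/2·(-2.593506)≈-0.329773; next y=-7/10·2.183350+3/4·(-0.329773)≈-1.775674
n=4: y≈-1.775674, sp=1, e=sp−y≈2.775674; I≈4.064981, D=e−e_prev≈3.959024; u=0·2.775674+3/4·4.064981+1/2·3.959024≈5.028248; next y=-7/10·(-1.775674)+3/4·5.028248≈5.014158
n=5: y≈5.014158, sp=-1, e=sp−y≈-6.014158; I≈-1.949177, D=e−e_prev≈-8.789832; u=0·(-6.014158)+3/4·(-1.949177)+1/2·(-8.789832)≈-5.856799; next y=-7/10·5.014158+3/4·(-5.856799)≈-7.902510
n=6: y≈-7.902510, sp=-1, e=sp−y≈6.902510; I≈4.953333, D=e−e_prev≈12.916668; u=0·6.902510+3/4·4.953333+1/2·12.916668≈10.173334; next y=-7/10·(-7.902510)+3/4·10.173334≈13.161757
n=7: y≈13.161757, sp=-1, e=sp−y≈-14.161757; I≈-9.208424, D=e−e_prev≈-21.064267; u=0·(-14.161757)+3/4·(-9.208424)+1/2·(-21.064267)≈-17.438451; next y=-7/10·13.161757+3/4·(-17.438451)≈-22.292068
n=8: y≈-22.292068, sp=-1, e=sp−y≈21.292068; I≈12.083644, D=e−e_prev≈35.453825; u=0·21.292068+3/4·12.083644+1/2·35.453825≈26.789646; next y=-7/10·(-22.292068)+3/4·26.789646≈35.696682
n=9: y≈35.696682, sp=-1, e=sp−y≈-36.696682; I≈-24.613038, D=e−e_prev≈-57.988751; u=0·(-36.696682)+3/4·(-24.613038)+1/2·(-57.988751)≈-47.454154; next y=-7/10·35.696682+3/4·(-47.454154)≈-60.578293
n=10: y≈-60.578293, sp=-1, e=sp−y≈59.578293; I≈34.965255, D=e−e_prev≈96.274975; u=0·59.578293+3/4·34.965255+1/2·96.274975≈74.361429; next y=-7/10·(-60.578293)+3/4·74.361429≈98.175877
n=11: y≈98.175877, sp=-1, e=sp−y≈-99.175877; I≈-64.210622, D=e−e_prev≈-158.754170; u=0·(-99.175877)+3/4·(-64.210622)+1/2·(-158.754170)≈-127.535051; next y=-7/10·98.175877+3/4·(-127.535051)≈-164.374402
n=12: y≈-164.374402, sp=-1, e=sp−y≈163.374402; I≈99.163781, D=e−e_prev≈262.550279; u=0·163.374402+3/4·99.163781+1/2·262.550279≈205.647975; next y=-7/10·(-164.374402)+3/4·205.647975≈269.298063
n=13: y≈269.298063, sp=-1, e=sp−y≈-270.298063; I≈-171.134283, D=e−e_prev≈-433.672466; u=0·(-270.298063)+3/4·(-171.134283)+1/2·(-433.672466)≈-345.186945; next y=-7/10·269.298063+3/4·(-345.186945)≈-447.398853
n=14: y≈-447.398853, sp=-1, e=sp−y≈446.398853; I≈275.264570, D=e−e_prev≈716.696916; u=0·446.398853+3/4·275.264570+1/2·716.696916≈564.796886; next y=-7/10·(-447.398853)+3/4·564.796886≈736.776861

0 1 1.250 0.000
1 1 0.328 0.938
2 1 2.528 -0.410
3 1 -0.330 2.183
4 1 5.028 -1.776
5 -1 -5.857 5.014
6 -1 10.173 -7.903
7 -1 -17.438 13.162
8 -1 26.790 -22.292
9 -1 -47.454 35.697
10 -1 74.361 -60.578
11 -1 -127.535 98.176
12 -1 205.648 -164.374
13 -1 -345.187 269.298
14 -1 564.797 -447.399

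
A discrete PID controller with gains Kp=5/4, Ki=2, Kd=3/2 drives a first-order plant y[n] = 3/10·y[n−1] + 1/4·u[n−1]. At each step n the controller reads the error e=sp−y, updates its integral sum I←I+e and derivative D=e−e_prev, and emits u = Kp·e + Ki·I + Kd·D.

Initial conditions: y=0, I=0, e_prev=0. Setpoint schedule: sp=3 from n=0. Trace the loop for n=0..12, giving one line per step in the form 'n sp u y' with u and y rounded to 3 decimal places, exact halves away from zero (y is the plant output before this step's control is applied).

0 3 14.250 0.000
1 3 -1.172 3.563
2 3 16.284 0.776
3 3 -0.205 4.304
4 3 17.033 1.240
5 3 -0.147 4.630
6 3 17.248 1.352
7 3 -0.359 4.718
8 3 17.366 1.326
9 3 -0.588 4.739
10 3 17.510 1.275
11 3 -0.791 4.760
12 3 17.683 1.230

(exact arithmetic carried between steps; '≈' marks a value shown rounded to 6 d.p. or computed from one; I and e_prev carry over from the previous line; the table rounds u and y to 3 d.p., halves away from zero)
n=0: y=0, sp=3, e=sp−y=3; I=3, D=e−e_prev=3; u=5/4·3+2·3+3/2·3=14.25; next y=3/10·0+1/4·14.25=3.5625
n=1: y=3.5625, sp=3, e=sp−y=-0.5625; I=2.4375, D=e−e_prev=-3.5625; u=5/4·(-0.5625)+2·2.4375+3/2·(-3.5625)=-1.171875; next y=3/10·3.5625+1/4·(-1.171875)≈0.775781
n=2: y≈0.775781, sp=3, e=sp−y≈2.224219; I≈4.661719, D=e−e_prev≈2.786719; u=5/4·2.224219+2·4.661719+3/2·2.786719≈16.283789; next y=3/10·0.775781+1/4·16.283789≈4.303682
n=3: y≈4.303682, sp=3, e=sp−y≈-1.303682; I≈3.358037, D=e−e_prev≈-3.527900; u=5/4·(-1.303682)+2·3.358037+3/2·(-3.527900)≈-0.205378; next y=3/10·4.303682+1/4·(-0.205378)≈1.239760
n=4: y≈1.239760, sp=3, e=sp−y≈1.760240; I≈5.118277, D=e−e_prev≈3.063922; u=5/4·1.760240+2·5.118277+3/2·3.063922≈17.032737; next y=3/10·1.239760+1/4·17.032737≈4.630112
n=5: y≈4.630112, sp=3, e=sp−y≈-1.630112; I≈3.488165, D=e−e_prev≈-3.390352; u=5/4·(-1.630112)+2·3.488165+3/2·(-3.390352)≈-0.146839; next y=3/10·4.630112+1/4·(-0.146839)≈1.352324
n=6: y≈1.352324, sp=3, e=sp−y≈1.647676; I≈5.135841, D=e−e_prev≈3.277788; u=5/4·1.647676+2·5.135841+3/2·3.277788≈17.247960; next y=3/10·1.352324+1/4·17.247960≈4.717687
n=7: y≈4.717687, sp=3, e=sp−y≈-1.717687; I≈3.418154, D=e−e_prev≈-3.365363; u=5/4·(-1.717687)+2·3.418154+3/2·(-3.365363)≈-0.358846; next y=3/10·4.717687+1/4·(-0.358846)≈1.325595
n=8: y≈1.325595, sp=3, e=sp−y≈1.674405; I≈5.092559, D=e−e_prev≈3.392092; u=5/4·1.674405+2·5.092559+3/2·3.392092≈17.366264; next y=3/10·1.325595+1/4·17.366264≈4.739244
n=9: y≈4.739244, sp=3, e=sp−y≈-1.739244; I≈3.353315, D=e−e_prev≈-3.413650; u=5/4·(-1.739244)+2·3.353315+3/2·(-3.413650)≈-0.587900; next y=3/10·4.739244+1/4·(-0.587900)≈1.274798
n=10: y≈1.274798, sp=3, e=sp−y≈1.725202; I≈5.078517, D=e−e_prev≈3.464446; u=5/4·1.725202+2·5.078517+3/2·3.464446≈17.510204; next y=3/10·1.274798+1/4·17.510204≈4.759991
n=11: y≈4.759991, sp=3, e=sp−y≈-1.759991; I≈3.318526, D=e−e_prev≈-3.485192; u=5/4·(-1.759991)+2·3.318526+3/2·(-3.485192)≈-0.790725; next y=3/10·4.759991+1/4·(-0.790725)≈1.230316
n=12: y≈1.230316, sp=3, e=sp−y≈1.769684; I≈5.088210, D=e−e_prev≈3.529675; u=5/4·1.769684+2·5.088210+3/2·3.529675≈17.683037; next y=3/10·1.230316+1/4·17.683037≈4.789854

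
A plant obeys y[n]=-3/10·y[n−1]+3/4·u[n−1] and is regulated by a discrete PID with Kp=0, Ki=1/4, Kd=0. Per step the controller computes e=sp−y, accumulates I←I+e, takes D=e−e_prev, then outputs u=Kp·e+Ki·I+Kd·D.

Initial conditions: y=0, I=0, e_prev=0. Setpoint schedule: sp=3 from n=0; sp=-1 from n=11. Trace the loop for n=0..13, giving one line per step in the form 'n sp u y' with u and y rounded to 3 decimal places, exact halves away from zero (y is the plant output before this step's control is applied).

0 3 0.750 0.000
1 3 1.359 0.563
2 3 1.897 0.851
3 3 2.355 1.167
4 3 2.751 1.416
5 3 3.091 1.638
6 3 3.385 1.827
7 3 3.637 1.990
8 3 3.854 2.131
9 3 4.041 2.252
10 3 4.203 2.356
11 -1 3.341 2.445
12 -1 2.648 1.772
13 -1 2.035 1.454

(exact arithmetic carried between steps; '≈' marks a value shown rounded to 6 d.p. or computed from one; I and e_prev carry over from the previous line; the table rounds u and y to 3 d.p., halves away from zero)
n=0: y=0, sp=3, e=sp−y=3; I=3, D=e−e_prev=3; u=0·3+1/4·3+0·3=0.75; next y=-3/10·0+3/4·0.75=0.5625
n=1: y=0.5625, sp=3, e=sp−y=2.4375; I=5.4375, D=e−e_prev=-0.5625; u=0·2.4375+1/4·5.4375+0·(-0.5625)=1.359375; next y=-3/10·0.5625+3/4·1.359375≈0.850781
n=2: y≈0.850781, sp=3, e=sp−y≈2.149219; I≈7.586719, D=e−e_prev≈-0.288281; u=0·2.149219+1/4·7.586719+0·(-0.288281)≈1.896680; next y=-3/10·0.850781+3/4·1.896680≈1.167275
n=3: y≈1.167275, sp=3, e=sp−y≈1.832725; I≈9.419443, D=e−e_prev≈-0.316494; u=0·1.832725+1/4·9.419443+0·(-0.316494)≈2.354861; next y=-3/10·1.167275+3/4·2.354861≈1.415963
n=4: y≈1.415963, sp=3, e=sp−y≈1.584037; I≈11.003480, D=e−e_prev≈-0.248688; u=0·1.584037+1/4·11.003480+0·(-0.248688)≈2.750870; next y=-3/10·1.415963+3/4·2.750870≈1.638364
n=5: y≈1.638364, sp=3, e=sp−y≈1.361636; I≈12.365117, D=e−e_prev≈-0.222401; u=0·1.361636+1/4·12.365117+0·(-0.222401)≈3.091279; next y=-3/10·1.638364+3/4·3.091279≈1.826950
n=6: y≈1.826950, sp=3, e=sp−y≈1.173050; I≈13.538166, D=e−e_prev≈-0.188587; u=0·1.173050+1/4·13.538166+0·(-0.188587)≈3.384542; next y=-3/10·1.826950+3/4·3.384542≈1.990321
n=7: y≈1.990321, sp=3, e=sp−y≈1.009679; I≈14.547845, D=e−e_prev≈-0.163371; u=0·1.009679+1/4·14.547845+0·(-0.163371)≈3.636961; next y=-3/10·1.990321+3/4·3.636961≈2.130625
n=8: y≈2.130625, sp=3, e=sp−y≈0.869375; I≈15.417221, D=e−e_prev≈-0.140304; u=0·0.869375+1/4·15.417221+0·(-0.140304)≈3.854305; next y=-3/10·2.130625+3/4·3.854305≈2.251541
n=9: y≈2.251541, sp=3, e=sp−y≈0.748459; I≈16.165679, D=e−e_prev≈-0.120917; u=0·0.748459+1/4·16.165679+0·(-0.120917)≈4.041420; next y=-3/10·2.251541+3/4·4.041420≈2.355602
n=10: y≈2.355602, sp=3, e=sp−y≈0.644398; I≈16.810077, D=e−e_prev≈-0.104061; u=0·0.644398+1/4·16.810077+0·(-0.104061)≈4.202519; next y=-3/10·2.355602+3/4·4.202519≈2.445209
n=11: y≈2.445209, sp=-1, e=sp−y≈-3.445209; I≈13.364868, D=e−e_prev≈-4.089606; u=0·(-3.445209)+1/4·13.364868+0·(-4.089606)≈3.341217; next y=-3/10·2.445209+3/4·3.341217≈1.772350
n=12: y≈1.772350, sp=-1, e=sp−y≈-2.772350; I≈10.592518, D=e−e_prev≈0.672859; u=0·(-2.772350)+1/4·10.592518+0·0.672859≈2.648129; next y=-3/10·1.772350+3/4·2.648129≈1.454392
n=13: y≈1.454392, sp=-1, e=sp−y≈-2.454392; I≈8.138126, D=e−e_prev≈0.317958; u=0·(-2.454392)+1/4·8.138126+0·0.317958≈2.034531; next y=-3/10·1.454392+3/4·2.034531≈1.089581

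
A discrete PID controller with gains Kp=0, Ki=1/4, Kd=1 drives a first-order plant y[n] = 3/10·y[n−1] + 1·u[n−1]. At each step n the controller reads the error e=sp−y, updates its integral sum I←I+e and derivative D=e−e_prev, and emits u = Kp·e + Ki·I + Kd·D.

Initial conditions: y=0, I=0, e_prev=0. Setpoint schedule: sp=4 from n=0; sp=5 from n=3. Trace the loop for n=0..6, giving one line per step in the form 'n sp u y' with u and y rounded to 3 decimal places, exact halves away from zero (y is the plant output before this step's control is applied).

(exact arithmetic carried between steps; '≈' marks a value shown rounded to 6 d.p. or computed from one; I and e_prev carry over from the previous line; the table rounds u and y to 3 d.p., halves away from zero)
n=0: y=0, sp=4, e=sp−y=4; I=4, D=e−e_prev=4; u=0·4+1/4·4+1·4=5; next y=3/10·0+1·5=5
n=1: y=5, sp=4, e=sp−y=-1; I=3, D=e−e_prev=-5; u=0·(-1)+1/4·3+1·(-5)=-4.25; next y=3/10·5+1·(-4.25)=-2.75
n=2: y=-2.75, sp=4, e=sp−y=6.75; I=9.75, D=e−e_prev=7.75; u=0·6.75+1/4·9.75+1·7.75=10.1875; next y=3/10·(-2.75)+1·10.1875=9.3625
n=3: y=9.3625, sp=5, e=sp−y=-4.3625; I=5.3875, D=e−e_prev=-11.1125; u=0·(-4.3625)+1/4·5.3875+1·(-11.1125)=-9.765625; next y=3/10·9.3625+1·(-9.765625)=-6.956875
n=4: y=-6.956875, sp=5, e=sp−y=11.956875; I=17.344375, D=e−e_prev=16.319375; u=0·11.956875+1/4·17.344375+1·16.319375≈20.655469; next y=3/10·(-6.956875)+1·20.655469≈18.568406
n=5: y≈18.568406, sp=5, e=sp−y≈-13.568406; I≈3.775969, D=e−e_prev≈-25.525281; u=0·(-13.568406)+1/4·3.775969+1·(-25.525281)≈-24.581289; next y=3/10·18.568406+1·(-24.581289)≈-19.010767
n=6: y≈-19.010767, sp=5, e=sp−y≈24.010767; I≈27.786736, D=e−e_prev≈37.579173; u=0·24.010767+1/4·27.786736+1·37.579173≈44.525857; next y=3/10·(-19.010767)+1·44.525857≈38.822627

0 4 5.000 0.000
1 4 -4.250 5.000
2 4 10.188 -2.750
3 5 -9.766 9.363
4 5 20.655 -6.957
5 5 -24.581 18.568
6 5 44.526 -19.011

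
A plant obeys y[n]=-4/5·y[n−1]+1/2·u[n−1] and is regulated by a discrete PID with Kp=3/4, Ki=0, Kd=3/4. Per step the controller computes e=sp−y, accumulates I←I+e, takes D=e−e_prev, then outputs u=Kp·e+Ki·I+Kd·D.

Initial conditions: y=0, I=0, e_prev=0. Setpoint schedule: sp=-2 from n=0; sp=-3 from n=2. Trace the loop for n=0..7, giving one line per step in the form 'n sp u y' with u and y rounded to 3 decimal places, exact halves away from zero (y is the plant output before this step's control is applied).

0 -2 -3.000 0.000
1 -2 0.750 -1.500
2 -3 -6.488 1.575
3 -3 5.687 -4.504
4 -3 -15.297 6.446
5 -3 21.794 -12.806
6 -3 -43.567 21.142
7 -3 71.651 -38.697

(exact arithmetic carried between steps; '≈' marks a value shown rounded to 6 d.p. or computed from one; I and e_prev carry over from the previous line; the table rounds u and y to 3 d.p., halves away from zero)
n=0: y=0, sp=-2, e=sp−y=-2; I=-2, D=e−e_prev=-2; u=3/4·(-2)+0·(-2)+3/4·(-2)=-3; next y=-4/5·0+1/2·(-3)=-1.5
n=1: y=-1.5, sp=-2, e=sp−y=-0.5; I=-2.5, D=e−e_prev=1.5; u=3/4·(-0.5)+0·(-2.5)+3/4·1.5=0.75; next y=-4/5·(-1.5)+1/2·0.75=1.575
n=2: y=1.575, sp=-3, e=sp−y=-4.575; I=-7.075, D=e−e_prev=-4.075; u=3/4·(-4.575)+0·(-7.075)+3/4·(-4.075)=-6.4875; next y=-4/5·1.575+1/2·(-6.4875)=-4.50375
n=3: y=-4.50375, sp=-3, e=sp−y=1.50375; I=-5.57125, D=e−e_prev=6.07875; u=3/4·1.50375+0·(-5.57125)+3/4·6.07875=5.686875; next y=-4/5·(-4.50375)+1/2·5.686875≈6.446438
n=4: y≈6.446438, sp=-3, e=sp−y≈-9.446438; I≈-15.017688, D=e−e_prev≈-10.950188; u=3/4·(-9.446438)+0·(-15.017688)+3/4·(-10.950188)≈-15.297469; next y=-4/5·6.446438+1/2·(-15.297469)≈-12.805884
n=5: y≈-12.805884, sp=-3, e=sp−y≈9.805884; I≈-5.211803, D=e−e_prev≈19.252322; u=3/4·9.805884+0·(-5.211803)+3/4·19.252322≈21.793655; next y=-4/5·(-12.805884)+1/2·21.793655≈21.141535
n=6: y≈21.141535, sp=-3, e=sp−y≈-24.141535; I≈-29.353338, D=e−e_prev≈-33.947419; u=3/4·(-24.141535)+0·(-29.353338)+3/4·(-33.947419)≈-43.566716; next y=-4/5·21.141535+1/2·(-43.566716)≈-38.696586
n=7: y≈-38.696586, sp=-3, e=sp−y≈35.696586; I≈6.343248, D=e−e_prev≈59.838120; u=3/4·35.696586+0·6.343248+3/4·59.838120≈71.651030; next y=-4/5·(-38.696586)+1/2·71.651030≈66.782783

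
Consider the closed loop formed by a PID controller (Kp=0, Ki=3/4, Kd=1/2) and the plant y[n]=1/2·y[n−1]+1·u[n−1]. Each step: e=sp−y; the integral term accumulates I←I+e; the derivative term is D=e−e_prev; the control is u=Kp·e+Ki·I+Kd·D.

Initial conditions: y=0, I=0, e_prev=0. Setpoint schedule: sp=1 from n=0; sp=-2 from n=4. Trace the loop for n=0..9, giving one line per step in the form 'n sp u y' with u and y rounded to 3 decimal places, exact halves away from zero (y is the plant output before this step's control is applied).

0 1 1.250 0.000
1 1 -0.063 1.250
2 1 1.234 0.563
3 1 0.027 1.516
4 -2 -2.720 0.785
5 -2 0.217 -2.327
6 -2 -2.819 -0.947
7 -2 0.013 -3.293
8 -2 -2.265 -1.633
9 -2 0.100 -3.081

(exact arithmetic carried between steps; '≈' marks a value shown rounded to 6 d.p. or computed from one; I and e_prev carry over from the previous line; the table rounds u and y to 3 d.p., halves away from zero)
n=0: y=0, sp=1, e=sp−y=1; I=1, D=e−e_prev=1; u=0·1+3/4·1+1/2·1=1.25; next y=1/2·0+1·1.25=1.25
n=1: y=1.25, sp=1, e=sp−y=-0.25; I=0.75, D=e−e_prev=-1.25; u=0·(-0.25)+3/4·0.75+1/2·(-1.25)=-0.0625; next y=1/2·1.25+1·(-0.0625)=0.5625
n=2: y=0.5625, sp=1, e=sp−y=0.4375; I=1.1875, D=e−e_prev=0.6875; u=0·0.4375+3/4·1.1875+1/2·0.6875=1.234375; next y=1/2·0.5625+1·1.234375=1.515625
n=3: y=1.515625, sp=1, e=sp−y=-0.515625; I=0.671875, D=e−e_prev=-0.953125; u=0·(-0.515625)+3/4·0.671875+1/2·(-0.953125)≈0.027344; next y=1/2·1.515625+1·0.027344≈0.785156
n=4: y≈0.785156, sp=-2, e=sp−y≈-2.785156; I≈-2.113281, D=e−e_prev≈-2.269531; u=0·(-2.785156)+3/4·(-2.113281)+1/2·(-2.269531)≈-2.719727; next y=1/2·0.785156+1·(-2.719727)≈-2.327148
n=5: y≈-2.327148, sp=-2, e=sp−y≈0.327148; I≈-1.786133, D=e−e_prev≈3.112305; u=0·0.327148+3/4·(-1.786133)+1/2·3.112305≈0.216553; next y=1/2·(-2.327148)+1·0.216553≈-0.947021
n=6: y≈-0.947021, sp=-2, e=sp−y≈-1.052979; I≈-2.839111, D=e−e_prev≈-1.380127; u=0·(-1.052979)+3/4·(-2.839111)+1/2·(-1.380127)≈-2.819397; next y=1/2·(-0.947021)+1·(-2.819397)≈-3.292908
n=7: y≈-3.292908, sp=-2, e=sp−y≈1.292908; I≈-1.546204, D=e−e_prev≈2.345886; u=0·1.292908+3/4·(-1.546204)+1/2·2.345886≈0.013290; next y=1/2·(-3.292908)+1·0.013290≈-1.633163
n=8: y≈-1.633163, sp=-2, e=sp−y≈-0.366837; I≈-1.913040, D=e−e_prev≈-1.659744; u=0·(-0.366837)+3/4·(-1.913040)+1/2·(-1.659744)≈-2.264652; next y=1/2·(-1.633163)+1·(-2.264652)≈-3.081234
n=9: y≈-3.081234, sp=-2, e=sp−y≈1.081234; I≈-0.831806, D=e−e_prev≈1.448071; u=0·1.081234+3/4·(-0.831806)+1/2·1.448071≈0.100181; next y=1/2·(-3.081234)+1·0.100181≈-1.440436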